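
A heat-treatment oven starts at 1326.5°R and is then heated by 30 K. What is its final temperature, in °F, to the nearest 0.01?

Initial temperature in Celsius: (1326.5 - 491.67) × 5/9 = 463.7944°C.
The 30 K change is an interval; Kelvin and Celsius degrees are the same size, so ΔC = +30°C.
Final Celsius temperature: 463.7944 + 30.0000 = 493.7944°C.
In Fahrenheit: 493.7944 × 1.8 + 32 = 920.83°F.

920.83°F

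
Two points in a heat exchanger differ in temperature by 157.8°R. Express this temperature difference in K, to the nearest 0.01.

87.67 K

For a temperature interval the offset drops out; only the factor 5/9 applies.
157.8 × 5/9 = 87.67.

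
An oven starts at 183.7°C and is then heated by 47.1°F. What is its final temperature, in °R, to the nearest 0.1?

The 47.1°F change is an interval, so only the factor 5/9 applies: +47.1 × 5/9 = +26.1667°C.
Final Celsius temperature: 183.7000 + 26.1667 = 209.8667°C.
In Rankine: 209.8667 × 1.8 + 491.67 = 869.4°R.

869.4°R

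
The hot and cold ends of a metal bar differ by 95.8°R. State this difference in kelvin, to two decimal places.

An interval of 1°R corresponds to 5/9 K.
95.8 × 5/9 = 53.22.

53.22 K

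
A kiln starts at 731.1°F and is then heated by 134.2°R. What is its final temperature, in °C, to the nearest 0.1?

462.9°C

Initial temperature in Celsius: (731.1 - 32) × 5/9 = 388.3889°C.
The 134.2°R change is an interval, so only the factor 5/9 applies: +134.2 × 5/9 = +74.5556°C.
Final Celsius temperature: 388.3889 + 74.5556 = 462.9444°C.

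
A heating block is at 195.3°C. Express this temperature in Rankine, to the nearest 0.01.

In Rankine: 195.3000 × 1.8 + 491.67 = 843.21°R.

843.21°R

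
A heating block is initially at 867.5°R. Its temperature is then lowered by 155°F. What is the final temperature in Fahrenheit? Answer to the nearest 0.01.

Initial temperature in Celsius: (867.5 - 491.67) × 5/9 = 208.7944°C.
The 155°F change is an interval, so only the factor 5/9 applies: -155 × 5/9 = -86.1111°C.
Final Celsius temperature: 208.7944 - 86.1111 = 122.6833°C.
In Fahrenheit: 122.6833 × 1.8 + 32 = 252.83°F.

252.83°F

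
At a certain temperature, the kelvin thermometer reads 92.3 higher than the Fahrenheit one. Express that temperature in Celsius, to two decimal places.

186.06°C

Let x be the Fahrenheit reading; then the kelvin reading is 5/9·x + 255.372.
(5/9·x + 255.372) - x = 92.3  ⇒  (-4/9)·x = -163.072  ⇒  x = 366.9125°F.
In Celsius: (366.9125 - 32) × 5/9 = 186.06°C.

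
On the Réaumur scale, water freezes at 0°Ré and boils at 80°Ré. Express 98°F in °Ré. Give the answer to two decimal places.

First in Celsius: (98 - 32) × 5/9 = 36.6667°C.
Linearly onto the Réaumur scale: 0 + (36.6667 / 100) × (80 - 0) = 29.33°Ré.

29.33°Ré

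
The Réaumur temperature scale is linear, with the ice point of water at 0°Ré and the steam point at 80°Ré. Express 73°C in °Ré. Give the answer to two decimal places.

58.40°Ré

Linearly onto the Réaumur scale: 0 + (73.0000 / 100) × (80 - 0) = 58.40°Ré.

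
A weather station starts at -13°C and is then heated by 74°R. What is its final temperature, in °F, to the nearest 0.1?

The 74°R change is an interval, so only the factor 5/9 applies: +74 × 5/9 = +41.1111°C.
Final Celsius temperature: -13.0000 + 41.1111 = 28.1111°C.
In Fahrenheit: 28.1111 × 1.8 + 32 = 82.6°F.

82.6°F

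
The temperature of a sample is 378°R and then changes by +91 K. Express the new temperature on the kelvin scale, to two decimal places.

301.00 K

Initial temperature in Celsius: (378 - 491.67) × 5/9 = -63.1500°C.
The 91 K change is an interval; Kelvin and Celsius degrees are the same size, so ΔC = +91°C.
Final Celsius temperature: -63.1500 + 91.0000 = 27.8500°C.
In kelvin: 27.8500 + 273.15 = 301.00 K.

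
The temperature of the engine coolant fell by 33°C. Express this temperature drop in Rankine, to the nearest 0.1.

For a temperature interval the offset drops out; only the factor 1.8 applies.
33 × 1.8 = 59.4.

59.4°R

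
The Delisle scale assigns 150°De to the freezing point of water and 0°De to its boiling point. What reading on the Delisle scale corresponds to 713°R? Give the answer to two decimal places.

First in Celsius: (713 - 491.67) × 5/9 = 122.9611°C.
Linearly onto the Delisle scale: 150 + (122.9611 / 100) × (0 - 150) = -34.44°De.

-34.44°De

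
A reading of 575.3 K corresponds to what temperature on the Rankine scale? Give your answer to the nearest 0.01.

In Celsius: 575.3 - 273.15 = 302.1500°C.
In Rankine: 302.1500 × 1.8 + 491.67 = 1035.54°R.

1035.54°R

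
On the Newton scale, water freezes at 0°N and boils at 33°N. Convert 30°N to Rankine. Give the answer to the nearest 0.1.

655.3°R

Linear interpolation between the fixed points: C = (30 - 0) × 100 / (33 - 0) = 90.9091°C.
Then 90.9091 × 1.8 + 491.67 = 655.3°R.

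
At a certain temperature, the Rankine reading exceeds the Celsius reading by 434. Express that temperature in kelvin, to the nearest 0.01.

201.06 K

Let x be the Celsius reading; then the Rankine reading is 1.8·x + 491.67.
(1.8·x + 491.67) - x = 434  ⇒  (0.8)·x = -57.67  ⇒  x = -72.0875°C.
In kelvin: -72.0875 + 273.15 = 201.06 K.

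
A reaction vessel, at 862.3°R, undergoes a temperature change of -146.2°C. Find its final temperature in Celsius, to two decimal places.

59.71°C

Initial temperature in Celsius: (862.3 - 491.67) × 5/9 = 205.9056°C.
Final Celsius temperature: 205.9056 - 146.2000 = 59.7056°C.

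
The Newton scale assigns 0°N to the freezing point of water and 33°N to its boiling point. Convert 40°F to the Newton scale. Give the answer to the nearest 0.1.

First in Celsius: (40 - 32) × 5/9 = 4.4444°C.
Linearly onto the Newton scale: 0 + (4.4444 / 100) × (33 - 0) = 1.5°N.

1.5°N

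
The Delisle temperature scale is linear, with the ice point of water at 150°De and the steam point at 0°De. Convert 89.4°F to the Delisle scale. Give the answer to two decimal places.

First in Celsius: (89.4 - 32) × 5/9 = 31.8889°C.
Linearly onto the Delisle scale: 150 + (31.8889 / 100) × (0 - 150) = 102.17°De.

102.17°De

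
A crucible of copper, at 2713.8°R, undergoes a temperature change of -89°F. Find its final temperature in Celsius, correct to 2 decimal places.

Initial temperature in Celsius: (2713.8 - 491.67) × 5/9 = 1234.5167°C.
The 89°F change is an interval, so only the factor 5/9 applies: -89 × 5/9 = -49.4444°C.
Final Celsius temperature: 1234.5167 - 49.4444 = 1185.0722°C.

1185.07°C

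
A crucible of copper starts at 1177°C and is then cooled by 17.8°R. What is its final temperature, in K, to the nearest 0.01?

The 17.8°R change is an interval, so only the factor 5/9 applies: -17.8 × 5/9 = -9.8889°C.
Final Celsius temperature: 1177.0000 - 9.8889 = 1167.1111°C.
In kelvin: 1167.1111 + 273.15 = 1440.26 K.

1440.26 K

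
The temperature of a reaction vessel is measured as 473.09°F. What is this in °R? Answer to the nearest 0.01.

In Celsius: (473.09 - 32) × 5/9 = 245.0500°C.
In Rankine: 245.0500 × 1.8 + 491.67 = 932.76°R.

932.76°R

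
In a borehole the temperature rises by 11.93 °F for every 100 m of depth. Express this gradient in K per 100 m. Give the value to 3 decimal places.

The quantity depends on a temperature interval, so only the ratio of degree sizes applies; the offset between the scales is irrelevant.
A change of 1°F is a change of 5/9 K, so 11.93 × 5/9 = 6.628.

6.628 K/100 m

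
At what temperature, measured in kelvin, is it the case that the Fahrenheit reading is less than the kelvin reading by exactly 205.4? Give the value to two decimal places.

Let K be the kelvin reading. The Fahrenheit reading is F = 1.8·K - 459.67.
Require F - K = -205.4: (0.8)·K - 459.67 = -205.4.
K = (-205.4 + 459.67) / (0.8) = 317.84.

317.84 K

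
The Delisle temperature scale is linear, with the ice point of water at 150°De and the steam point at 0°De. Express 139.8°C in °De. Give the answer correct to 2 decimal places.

-59.70°De

Linearly onto the Delisle scale: 150 + (139.8000 / 100) × (0 - 150) = -59.70°De.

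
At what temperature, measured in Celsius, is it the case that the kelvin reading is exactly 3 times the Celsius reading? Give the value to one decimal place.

Let C be the Celsius reading. The kelvin reading is K = 1·C + 273.15.
Require K = 3·C: 1·C + 273.15 = 3·C.
(-2)·C = -273.15  ⇒  C = 136.6.

136.6°C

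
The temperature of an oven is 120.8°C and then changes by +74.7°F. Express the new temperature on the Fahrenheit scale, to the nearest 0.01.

324.14°F

The 74.7°F change is an interval, so only the factor 5/9 applies: +74.7 × 5/9 = +41.5000°C.
Final Celsius temperature: 120.8000 + 41.5000 = 162.3000°C.
In Fahrenheit: 162.3000 × 1.8 + 32 = 324.14°F.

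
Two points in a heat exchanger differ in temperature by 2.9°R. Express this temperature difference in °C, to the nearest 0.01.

For a temperature interval the offset drops out; only the factor 5/9 applies.
2.9 × 5/9 = 1.61.

1.61°C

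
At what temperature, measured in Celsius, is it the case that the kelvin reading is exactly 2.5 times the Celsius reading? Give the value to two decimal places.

Let C be the Celsius reading. The kelvin reading is K = 1·C + 273.15.
Require K = 2.5·C: 1·C + 273.15 = 2.5·C.
(-1.5)·C = -273.15  ⇒  C = 182.10.

182.10°C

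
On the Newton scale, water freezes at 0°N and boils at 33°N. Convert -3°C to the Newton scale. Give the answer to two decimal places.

Linearly onto the Newton scale: 0 + (-3.0000 / 100) × (33 - 0) = -0.99°N.

-0.99°N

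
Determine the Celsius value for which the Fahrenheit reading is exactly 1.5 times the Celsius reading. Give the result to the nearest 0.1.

Let C be the Celsius reading. The Fahrenheit reading is F = 1.8·C + 32.
Require F = 1.5·C: 1.8·C + 32 = 1.5·C.
(0.3)·C = -32  ⇒  C = -106.7.

-106.7°C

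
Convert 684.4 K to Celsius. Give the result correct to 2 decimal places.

411.25°C

In Celsius: 684.4 - 273.15 = 411.2500°C.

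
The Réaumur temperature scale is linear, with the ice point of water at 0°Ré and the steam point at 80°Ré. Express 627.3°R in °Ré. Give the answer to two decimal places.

60.28°Ré

First in Celsius: (627.3 - 491.67) × 5/9 = 75.3500°C.
Linearly onto the Réaumur scale: 0 + (75.3500 / 100) × (80 - 0) = 60.28°Ré.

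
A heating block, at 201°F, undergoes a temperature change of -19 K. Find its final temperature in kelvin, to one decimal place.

348.0 K

Initial temperature in Celsius: (201 - 32) × 5/9 = 93.8889°C.
The 19 K change is an interval; Kelvin and Celsius degrees are the same size, so ΔC = -19°C.
Final Celsius temperature: 93.8889 - 19.0000 = 74.8889°C.
In kelvin: 74.8889 + 273.15 = 348.0 K.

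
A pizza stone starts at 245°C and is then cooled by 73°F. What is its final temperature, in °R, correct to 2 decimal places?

The 73°F change is an interval, so only the factor 5/9 applies: -73 × 5/9 = -40.5556°C.
Final Celsius temperature: 245.0000 - 40.5556 = 204.4444°C.
In Rankine: 204.4444 × 1.8 + 491.67 = 859.67°R.

859.67°R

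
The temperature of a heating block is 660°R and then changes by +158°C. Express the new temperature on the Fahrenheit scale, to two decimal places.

Initial temperature in Celsius: (660 - 491.67) × 5/9 = 93.5167°C.
Final Celsius temperature: 93.5167 + 158.0000 = 251.5167°C.
In Fahrenheit: 251.5167 × 1.8 + 32 = 484.73°F.

484.73°F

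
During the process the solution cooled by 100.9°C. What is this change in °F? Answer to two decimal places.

For a temperature interval the offset drops out; only the factor 1.8 applies.
100.9 × 1.8 = 181.62.

181.62°F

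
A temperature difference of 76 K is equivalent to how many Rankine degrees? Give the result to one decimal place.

An interval of 1 K corresponds to 1.8°R.
76 × 1.8 = 136.8.

136.8°R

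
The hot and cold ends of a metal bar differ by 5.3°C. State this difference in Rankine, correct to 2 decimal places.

Only the scale ratio 1.8 matters for a change in temperature.
5.3 × 1.8 = 9.54.

9.54°R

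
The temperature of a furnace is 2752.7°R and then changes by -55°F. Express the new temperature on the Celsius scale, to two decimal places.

1225.57°C

Initial temperature in Celsius: (2752.7 - 491.67) × 5/9 = 1256.1278°C.
The 55°F change is an interval, so only the factor 5/9 applies: -55 × 5/9 = -30.5556°C.
Final Celsius temperature: 1256.1278 - 30.5556 = 1225.5722°C.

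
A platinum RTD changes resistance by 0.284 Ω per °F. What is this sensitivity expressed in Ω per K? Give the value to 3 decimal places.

The quantity depends on a temperature interval, so only the ratio of degree sizes applies; the offset between the scales is irrelevant.
A change of 1 K is a change of 1.8°F, so per K the value is 0.284 × 1.8 = 0.511.

0.511 Ω per K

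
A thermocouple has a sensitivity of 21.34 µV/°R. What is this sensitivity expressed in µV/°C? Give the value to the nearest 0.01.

The quantity depends on a temperature interval, so only the ratio of degree sizes applies; the offset between the scales is irrelevant.
A change of 1°C is a change of 1.8°R, so per °C the value is 21.34 × 1.8 = 38.41.

38.41 µV/°C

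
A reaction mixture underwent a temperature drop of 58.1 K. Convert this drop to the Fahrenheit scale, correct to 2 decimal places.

104.58°F

For a temperature interval the offset drops out; only the factor 1.8 applies.
58.1 × 1.8 = 104.58.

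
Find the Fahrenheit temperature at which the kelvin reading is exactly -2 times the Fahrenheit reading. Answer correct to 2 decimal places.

Let F be the Fahrenheit reading. The kelvin reading is K = 5/9·F + 255.372.
Require K = -2·F: 5/9·F + 255.372 = -2·F.
(23/9)·F = -255.372  ⇒  F = -99.93.

-99.93°F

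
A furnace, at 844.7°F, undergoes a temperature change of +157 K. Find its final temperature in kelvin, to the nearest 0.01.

Initial temperature in Celsius: (844.7 - 32) × 5/9 = 451.5000°C.
The 157 K change is an interval; Kelvin and Celsius degrees are the same size, so ΔC = +157°C.
Final Celsius temperature: 451.5000 + 157.0000 = 608.5000°C.
In kelvin: 608.5000 + 273.15 = 881.65 K.

881.65 K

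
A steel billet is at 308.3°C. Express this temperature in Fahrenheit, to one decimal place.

586.9°F

In Fahrenheit: 308.3000 × 1.8 + 32 = 586.9°F.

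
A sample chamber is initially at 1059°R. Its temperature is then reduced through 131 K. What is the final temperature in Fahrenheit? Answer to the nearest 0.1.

Initial temperature in Celsius: (1059 - 491.67) × 5/9 = 315.1833°C.
The 131 K change is an interval; Kelvin and Celsius degrees are the same size, so ΔC = -131°C.
Final Celsius temperature: 315.1833 - 131.0000 = 184.1833°C.
In Fahrenheit: 184.1833 × 1.8 + 32 = 363.5°F.

363.5°F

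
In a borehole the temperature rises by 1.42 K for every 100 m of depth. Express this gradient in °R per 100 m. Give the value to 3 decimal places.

The quantity depends on a temperature interval, so only the ratio of degree sizes applies; the offset between the scales is irrelevant.
A change of 1 K is a change of 1.8°R, so 1.42 × 1.8 = 2.556.

2.556 °R/100 m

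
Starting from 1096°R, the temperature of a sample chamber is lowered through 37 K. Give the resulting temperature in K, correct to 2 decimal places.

571.89 K

Initial temperature in Celsius: (1096 - 491.67) × 5/9 = 335.7389°C.
The 37 K change is an interval; Kelvin and Celsius degrees are the same size, so ΔC = -37°C.
Final Celsius temperature: 335.7389 - 37.0000 = 298.7389°C.
In kelvin: 298.7389 + 273.15 = 571.89 K.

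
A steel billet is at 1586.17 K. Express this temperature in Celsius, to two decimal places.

1313.02°C

In Celsius: 1586.17 - 273.15 = 1313.0200°C.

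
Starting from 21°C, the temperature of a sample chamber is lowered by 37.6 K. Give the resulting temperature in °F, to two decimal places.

2.12°F

The 37.6 K change is an interval; Kelvin and Celsius degrees are the same size, so ΔC = -37.6°C.
Final Celsius temperature: 21.0000 - 37.6000 = -16.6000°C.
In Fahrenheit: -16.6000 × 1.8 + 32 = 2.12°F.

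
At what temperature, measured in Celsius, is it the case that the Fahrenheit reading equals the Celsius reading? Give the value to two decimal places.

-40.00°C

Let C be the Celsius reading. The Fahrenheit reading is F = 1.8·C + 32.
Set F = C: 1.8·C + 32 = C.
(0.8)·C = -32  ⇒  C = -40.00.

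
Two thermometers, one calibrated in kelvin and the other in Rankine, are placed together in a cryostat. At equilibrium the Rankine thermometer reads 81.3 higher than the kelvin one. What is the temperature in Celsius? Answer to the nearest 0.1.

-171.5°C

Let x be the kelvin reading; then the Rankine reading is 1.8·x.
(1.8·x) - x = 81.3  ⇒  (0.8)·x = 81.3  ⇒  x = 101.6250 K.
In Celsius: 101.625 - 273.15 = -171.5°C.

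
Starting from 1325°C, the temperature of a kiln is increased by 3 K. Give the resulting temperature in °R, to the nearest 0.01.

2882.07°R

The 3 K change is an interval; Kelvin and Celsius degrees are the same size, so ΔC = +3°C.
Final Celsius temperature: 1325.0000 + 3.0000 = 1328.0000°C.
In Rankine: 1328.0000 × 1.8 + 491.67 = 2882.07°R.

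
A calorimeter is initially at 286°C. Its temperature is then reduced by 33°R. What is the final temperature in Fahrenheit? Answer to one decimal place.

513.8°F

The 33°R change is an interval, so only the factor 5/9 applies: -33 × 5/9 = -18.3333°C.
Final Celsius temperature: 286.0000 - 18.3333 = 267.6667°C.
In Fahrenheit: 267.6667 × 1.8 + 32 = 513.8°F.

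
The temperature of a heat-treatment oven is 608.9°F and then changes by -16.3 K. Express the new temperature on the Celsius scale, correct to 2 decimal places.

304.20°C

Initial temperature in Celsius: (608.9 - 32) × 5/9 = 320.5000°C.
The 16.3 K change is an interval; Kelvin and Celsius degrees are the same size, so ΔC = -16.3°C.
Final Celsius temperature: 320.5000 - 16.3000 = 304.2000°C.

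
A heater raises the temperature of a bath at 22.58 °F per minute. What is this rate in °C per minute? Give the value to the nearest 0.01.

The quantity depends on a temperature interval, so only the ratio of degree sizes applies; the offset between the scales is irrelevant.
A change of 1°F is a change of 5/9°C, so 22.58 × 5/9 = 12.54.

12.54 °C/minute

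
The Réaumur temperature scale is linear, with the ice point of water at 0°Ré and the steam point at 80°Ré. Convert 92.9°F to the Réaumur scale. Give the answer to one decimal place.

27.1°Ré

First in Celsius: (92.9 - 32) × 5/9 = 33.8333°C.
Linearly onto the Réaumur scale: 0 + (33.8333 / 100) × (80 - 0) = 27.1°Ré.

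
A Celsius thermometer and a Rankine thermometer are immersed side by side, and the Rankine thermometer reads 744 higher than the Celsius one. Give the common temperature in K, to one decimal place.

588.6 K

Let x be the Celsius reading; then the Rankine reading is 1.8·x + 491.67.
(1.8·x + 491.67) - x = 744  ⇒  (0.8)·x = 252.33  ⇒  x = 315.4125°C.
In kelvin: 315.4125 + 273.15 = 588.6 K.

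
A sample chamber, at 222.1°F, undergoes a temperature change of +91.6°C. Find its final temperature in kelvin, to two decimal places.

470.36 K

Initial temperature in Celsius: (222.1 - 32) × 5/9 = 105.6111°C.
Final Celsius temperature: 105.6111 + 91.6000 = 197.2111°C.
In kelvin: 197.2111 + 273.15 = 470.36 K.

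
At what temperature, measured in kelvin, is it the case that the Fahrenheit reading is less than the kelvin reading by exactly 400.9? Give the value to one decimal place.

Let K be the kelvin reading. The Fahrenheit reading is F = 1.8·K - 459.67.
Require F - K = -400.9: (0.8)·K - 459.67 = -400.9.
K = (-400.9 + 459.67) / (0.8) = 73.5.

73.5 K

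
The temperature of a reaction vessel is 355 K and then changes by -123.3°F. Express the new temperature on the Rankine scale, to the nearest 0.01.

515.70°R

Initial temperature in Celsius: 355 - 273.15 = 81.8500°C.
The 123.3°F change is an interval, so only the factor 5/9 applies: -123.3 × 5/9 = -68.5000°C.
Final Celsius temperature: 81.8500 - 68.5000 = 13.3500°C.
In Rankine: 13.3500 × 1.8 + 491.67 = 515.70°R.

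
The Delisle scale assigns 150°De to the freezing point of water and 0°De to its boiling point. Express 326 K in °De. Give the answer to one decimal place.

First in Celsius: 326 - 273.15 = 52.8500°C.
Linearly onto the Delisle scale: 150 + (52.8500 / 100) × (0 - 150) = 70.7°De.

70.7°De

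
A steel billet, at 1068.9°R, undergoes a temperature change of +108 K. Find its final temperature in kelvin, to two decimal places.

701.83 K

Initial temperature in Celsius: (1068.9 - 491.67) × 5/9 = 320.6833°C.
The 108 K change is an interval; Kelvin and Celsius degrees are the same size, so ΔC = +108°C.
Final Celsius temperature: 320.6833 + 108.0000 = 428.6833°C.
In kelvin: 428.6833 + 273.15 = 701.83 K.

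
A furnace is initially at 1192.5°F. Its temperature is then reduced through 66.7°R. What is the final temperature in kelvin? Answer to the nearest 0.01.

Initial temperature in Celsius: (1192.5 - 32) × 5/9 = 644.7222°C.
The 66.7°R change is an interval, so only the factor 5/9 applies: -66.7 × 5/9 = -37.0556°C.
Final Celsius temperature: 644.7222 - 37.0556 = 607.6667°C.
In kelvin: 607.6667 + 273.15 = 880.82 K.

880.82 K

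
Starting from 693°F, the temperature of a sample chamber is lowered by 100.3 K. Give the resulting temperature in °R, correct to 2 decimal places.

972.13°R

Initial temperature in Celsius: (693 - 32) × 5/9 = 367.2222°C.
The 100.3 K change is an interval; Kelvin and Celsius degrees are the same size, so ΔC = -100.3°C.
Final Celsius temperature: 367.2222 - 100.3000 = 266.9222°C.
In Rankine: 266.9222 × 1.8 + 491.67 = 972.13°R.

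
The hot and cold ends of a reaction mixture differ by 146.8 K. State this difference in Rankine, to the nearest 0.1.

Only the scale ratio 1.8 matters for a change in temperature.
146.8 × 1.8 = 264.2.

264.2°R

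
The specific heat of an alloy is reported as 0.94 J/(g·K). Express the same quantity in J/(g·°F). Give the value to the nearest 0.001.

The quantity depends on a temperature interval, so only the ratio of degree sizes applies; the offset between the scales is irrelevant.
A change of 1°F is a change of 5/9 K, so per °F the value is 0.94 × 5/9 = 0.522.

0.522 J/(g·°F)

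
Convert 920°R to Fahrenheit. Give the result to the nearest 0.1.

In Celsius: (920 - 491.67) × 5/9 = 237.9611°C.
In Fahrenheit: 237.9611 × 1.8 + 32 = 460.3°F.

460.3°F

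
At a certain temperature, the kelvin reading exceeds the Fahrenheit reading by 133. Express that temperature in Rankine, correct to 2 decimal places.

735.01°R

Let x be the kelvin reading; then the Fahrenheit reading is 1.8·x - 459.67.
(1.8·x - 459.67) - x = -133  ⇒  (0.8)·x = 326.67  ⇒  x = 408.3375 K.
In Celsius: 408.3375 - 273.15 = 135.1875°C.
In Rankine: 135.1875 × 1.8 + 491.67 = 735.01°R.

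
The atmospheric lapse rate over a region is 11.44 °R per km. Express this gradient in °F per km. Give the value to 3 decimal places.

Since only a temperature interval is involved, the additive offset between the scales drops out.
A change of 1°R is a change of 1°F, so 11.44 × 1 = 11.440.

11.440 °F/km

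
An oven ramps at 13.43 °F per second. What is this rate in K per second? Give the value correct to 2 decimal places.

The quantity depends on a temperature interval, so only the ratio of degree sizes applies; the offset between the scales is irrelevant.
A change of 1°F is a change of 5/9 K, so 13.43 × 5/9 = 7.46.

7.46 K/second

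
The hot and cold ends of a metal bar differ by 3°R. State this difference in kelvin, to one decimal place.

1.7 K

An interval of 1°R corresponds to 5/9 K.
3 × 5/9 = 1.7.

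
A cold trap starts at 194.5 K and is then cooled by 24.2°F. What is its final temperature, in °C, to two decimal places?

Initial temperature in Celsius: 194.5 - 273.15 = -78.6500°C.
The 24.2°F change is an interval, so only the factor 5/9 applies: -24.2 × 5/9 = -13.4444°C.
Final Celsius temperature: -78.6500 - 13.4444 = -92.0944°C.

-92.09°C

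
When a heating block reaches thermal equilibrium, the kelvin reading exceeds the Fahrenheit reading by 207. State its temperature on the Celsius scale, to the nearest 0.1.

Let x be the Fahrenheit reading; then the kelvin reading is 5/9·x + 255.372.
(5/9·x + 255.372) - x = 207  ⇒  (-4/9)·x = -48.3722  ⇒  x = 108.8375°F.
In Celsius: (108.8375 - 32) × 5/9 = 42.7°C.

42.7°C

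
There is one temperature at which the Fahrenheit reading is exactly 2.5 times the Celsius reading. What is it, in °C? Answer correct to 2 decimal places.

Let C be the Celsius reading. The Fahrenheit reading is F = 1.8·C + 32.
Require F = 2.5·C: 1.8·C + 32 = 2.5·C.
(-0.7)·C = -32  ⇒  C = 45.71.

45.71°C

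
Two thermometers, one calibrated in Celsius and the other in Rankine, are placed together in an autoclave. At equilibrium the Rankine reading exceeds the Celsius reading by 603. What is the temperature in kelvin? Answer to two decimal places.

412.31 K

Let x be the Celsius reading; then the Rankine reading is 1.8·x + 491.67.
(1.8·x + 491.67) - x = 603  ⇒  (0.8)·x = 111.33  ⇒  x = 139.1625°C.
In kelvin: 139.1625 + 273.15 = 412.31 K.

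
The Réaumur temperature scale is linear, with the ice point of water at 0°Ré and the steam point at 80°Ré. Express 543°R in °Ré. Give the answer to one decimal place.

First in Celsius: (543 - 491.67) × 5/9 = 28.5167°C.
Linearly onto the Réaumur scale: 0 + (28.5167 / 100) × (80 - 0) = 22.8°Ré.

22.8°Ré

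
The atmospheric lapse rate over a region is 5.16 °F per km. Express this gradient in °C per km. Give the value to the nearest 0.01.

Since only a temperature interval is involved, the additive offset between the scales drops out.
A change of 1°F is a change of 5/9°C, so 5.16 × 5/9 = 2.87.

2.87 °C/km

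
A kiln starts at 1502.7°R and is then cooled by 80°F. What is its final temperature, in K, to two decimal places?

Initial temperature in Celsius: (1502.7 - 491.67) × 5/9 = 561.6833°C.
The 80°F change is an interval, so only the factor 5/9 applies: -80 × 5/9 = -44.4444°C.
Final Celsius temperature: 561.6833 - 44.4444 = 517.2389°C.
In kelvin: 517.2389 + 273.15 = 790.39 K.

790.39 K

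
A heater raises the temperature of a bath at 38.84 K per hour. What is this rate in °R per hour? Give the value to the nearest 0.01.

69.91 °R/hour

The quantity depends on a temperature interval, so only the ratio of degree sizes applies; the offset between the scales is irrelevant.
A change of 1 K is a change of 1.8°R, so 38.84 × 1.8 = 69.91.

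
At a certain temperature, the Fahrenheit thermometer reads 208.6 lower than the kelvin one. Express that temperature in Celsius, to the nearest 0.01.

40.69°C

Let x be the kelvin reading; then the Fahrenheit reading is 1.8·x - 459.67.
(1.8·x - 459.67) - x = -208.6  ⇒  (0.8)·x = 251.07  ⇒  x = 313.8375 K.
In Celsius: 313.8375 - 273.15 = 40.69°C.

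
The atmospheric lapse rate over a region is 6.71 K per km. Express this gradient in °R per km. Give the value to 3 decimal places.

12.078 °R/km

The quantity depends on a temperature interval, so only the ratio of degree sizes applies; the offset between the scales is irrelevant.
A change of 1 K is a change of 1.8°R, so 6.71 × 1.8 = 12.078.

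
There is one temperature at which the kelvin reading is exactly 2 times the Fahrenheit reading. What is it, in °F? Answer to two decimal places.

176.80°F

Let F be the Fahrenheit reading. The kelvin reading is K = 5/9·F + 255.372.
Require K = 2·F: 5/9·F + 255.372 = 2·F.
(-13/9)·F = -255.372  ⇒  F = 176.80.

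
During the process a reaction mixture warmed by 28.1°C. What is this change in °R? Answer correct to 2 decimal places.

50.58°R

For a temperature interval the offset drops out; only the factor 1.8 applies.
28.1 × 1.8 = 50.58.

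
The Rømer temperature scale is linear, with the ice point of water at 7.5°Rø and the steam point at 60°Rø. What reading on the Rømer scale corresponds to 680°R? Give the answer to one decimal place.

First in Celsius: (680 - 491.67) × 5/9 = 104.6278°C.
Linearly onto the Rømer scale: 7.5 + (104.6278 / 100) × (60 - 7.5) = 62.4°Rø.

62.4°Rø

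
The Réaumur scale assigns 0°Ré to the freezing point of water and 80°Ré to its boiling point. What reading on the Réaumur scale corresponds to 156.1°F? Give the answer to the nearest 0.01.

First in Celsius: (156.1 - 32) × 5/9 = 68.9444°C.
Linearly onto the Réaumur scale: 0 + (68.9444 / 100) × (80 - 0) = 55.16°Ré.

55.16°Ré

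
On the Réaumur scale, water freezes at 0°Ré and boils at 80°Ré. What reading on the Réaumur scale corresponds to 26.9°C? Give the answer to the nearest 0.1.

21.5°Ré

Linearly onto the Réaumur scale: 0 + (26.9000 / 100) × (80 - 0) = 21.5°Ré.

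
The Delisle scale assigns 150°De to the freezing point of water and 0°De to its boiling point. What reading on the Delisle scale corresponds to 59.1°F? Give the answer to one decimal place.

127.4°De

First in Celsius: (59.1 - 32) × 5/9 = 15.0556°C.
Linearly onto the Delisle scale: 150 + (15.0556 / 100) × (0 - 150) = 127.4°De.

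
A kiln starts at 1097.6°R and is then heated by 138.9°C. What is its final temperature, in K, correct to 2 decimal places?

748.68 K

Initial temperature in Celsius: (1097.6 - 491.67) × 5/9 = 336.6278°C.
Final Celsius temperature: 336.6278 + 138.9000 = 475.5278°C.
In kelvin: 475.5278 + 273.15 = 748.68 K.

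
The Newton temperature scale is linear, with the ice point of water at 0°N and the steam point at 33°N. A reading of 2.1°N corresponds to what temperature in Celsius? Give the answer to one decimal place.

Linear interpolation between the fixed points: C = (2.1 - 0) × 100 / (33 - 0) = 6.3636°C.

6.4°C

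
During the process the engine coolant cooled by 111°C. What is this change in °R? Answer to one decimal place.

199.8°R

For a temperature interval the offset drops out; only the factor 1.8 applies.
111 × 1.8 = 199.8.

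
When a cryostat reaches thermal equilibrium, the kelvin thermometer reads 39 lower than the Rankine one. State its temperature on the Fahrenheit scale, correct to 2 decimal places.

-371.92°F

Let x be the Rankine reading; then the kelvin reading is 5/9·x.
(5/9·x) - x = -39  ⇒  (-4/9)·x = -39  ⇒  x = 87.7500°R.
In Celsius: (87.75 - 491.67) × 5/9 = -224.4000°C.
In Fahrenheit: -224.4000 × 1.8 + 32 = -371.92°F.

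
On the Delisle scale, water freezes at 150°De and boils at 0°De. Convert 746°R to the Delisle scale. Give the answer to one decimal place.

First in Celsius: (746 - 491.67) × 5/9 = 141.2944°C.
Linearly onto the Delisle scale: 150 + (141.2944 / 100) × (0 - 150) = -61.9°De.

-61.9°De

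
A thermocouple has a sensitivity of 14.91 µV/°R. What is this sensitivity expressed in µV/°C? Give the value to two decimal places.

26.84 µV/°C

The quantity depends on a temperature interval, so only the ratio of degree sizes applies; the offset between the scales is irrelevant.
A change of 1°C is a change of 1.8°R, so per °C the value is 14.91 × 1.8 = 26.84.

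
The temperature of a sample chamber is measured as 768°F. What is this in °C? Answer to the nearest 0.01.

In Celsius: (768 - 32) × 5/9 = 408.8889°C.

408.89°C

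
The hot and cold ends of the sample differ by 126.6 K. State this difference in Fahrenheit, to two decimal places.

An interval of 1 K corresponds to 1.8°F.
126.6 × 1.8 = 227.88.

227.88°F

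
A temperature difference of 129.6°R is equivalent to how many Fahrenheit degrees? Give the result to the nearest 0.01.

129.60°F

Rankine and Fahrenheit degrees are the same size, so the interval is unchanged: 129.60.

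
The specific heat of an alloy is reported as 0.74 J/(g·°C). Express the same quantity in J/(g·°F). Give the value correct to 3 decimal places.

The quantity depends on a temperature interval, so only the ratio of degree sizes applies; the offset between the scales is irrelevant.
A change of 1°F is a change of 5/9°C, so per °F the value is 0.74 × 5/9 = 0.411.

0.411 J/(g·°F)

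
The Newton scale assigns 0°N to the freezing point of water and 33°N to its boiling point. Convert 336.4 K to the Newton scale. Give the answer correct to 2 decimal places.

First in Celsius: 336.4 - 273.15 = 63.2500°C.
Linearly onto the Newton scale: 0 + (63.2500 / 100) × (33 - 0) = 20.87°N.

20.87°N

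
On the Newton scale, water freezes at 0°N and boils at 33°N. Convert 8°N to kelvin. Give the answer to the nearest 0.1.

297.4 K

Linear interpolation between the fixed points: C = (8 - 0) × 100 / (33 - 0) = 24.2424°C.
Then 24.2424 + 273.15 = 297.4 K.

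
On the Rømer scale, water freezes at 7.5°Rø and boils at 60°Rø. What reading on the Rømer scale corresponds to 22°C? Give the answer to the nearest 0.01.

19.05°Rø

Linearly onto the Rømer scale: 7.5 + (22.0000 / 100) × (60 - 7.5) = 19.05°Rø.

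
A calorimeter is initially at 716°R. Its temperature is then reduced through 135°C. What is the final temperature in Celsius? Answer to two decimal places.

Initial temperature in Celsius: (716 - 491.67) × 5/9 = 124.6278°C.
Final Celsius temperature: 124.6278 - 135.0000 = -10.3722°C.

-10.37°C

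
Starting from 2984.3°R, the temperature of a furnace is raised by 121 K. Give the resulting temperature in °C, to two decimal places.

1505.79°C

Initial temperature in Celsius: (2984.3 - 491.67) × 5/9 = 1384.7944°C.
The 121 K change is an interval; Kelvin and Celsius degrees are the same size, so ΔC = +121°C.
Final Celsius temperature: 1384.7944 + 121.0000 = 1505.7944°C.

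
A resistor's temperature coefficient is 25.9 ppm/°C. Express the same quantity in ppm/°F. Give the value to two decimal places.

14.39 ppm/°F

Since only a temperature interval is involved, the additive offset between the scales drops out.
A change of 1°F is a change of 5/9°C, so per °F the value is 25.9 × 5/9 = 14.39.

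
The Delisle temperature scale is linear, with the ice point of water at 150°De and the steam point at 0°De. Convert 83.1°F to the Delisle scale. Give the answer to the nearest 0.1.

107.4°De

First in Celsius: (83.1 - 32) × 5/9 = 28.3889°C.
Linearly onto the Delisle scale: 150 + (28.3889 / 100) × (0 - 150) = 107.4°De.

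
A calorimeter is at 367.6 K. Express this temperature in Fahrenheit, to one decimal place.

202.0°F

In Celsius: 367.6 - 273.15 = 94.4500°C.
In Fahrenheit: 94.4500 × 1.8 + 32 = 202.0°F.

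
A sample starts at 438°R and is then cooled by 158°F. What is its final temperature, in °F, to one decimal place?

Initial temperature in Celsius: (438 - 491.67) × 5/9 = -29.8167°C.
The 158°F change is an interval, so only the factor 5/9 applies: -158 × 5/9 = -87.7778°C.
Final Celsius temperature: -29.8167 - 87.7778 = -117.5944°C.
In Fahrenheit: -117.5944 × 1.8 + 32 = -179.7°F.

-179.7°F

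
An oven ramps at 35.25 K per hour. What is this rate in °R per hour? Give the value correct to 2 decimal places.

63.45 °R/hour

The quantity depends on a temperature interval, so only the ratio of degree sizes applies; the offset between the scales is irrelevant.
A change of 1 K is a change of 1.8°R, so 35.25 × 1.8 = 63.45.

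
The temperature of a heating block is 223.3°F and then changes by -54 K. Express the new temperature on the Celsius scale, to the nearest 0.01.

52.28°C

Initial temperature in Celsius: (223.3 - 32) × 5/9 = 106.2778°C.
The 54 K change is an interval; Kelvin and Celsius degrees are the same size, so ΔC = -54°C.
Final Celsius temperature: 106.2778 - 54.0000 = 52.2778°C.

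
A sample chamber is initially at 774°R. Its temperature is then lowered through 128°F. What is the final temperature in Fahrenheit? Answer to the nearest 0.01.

186.33°F

Initial temperature in Celsius: (774 - 491.67) × 5/9 = 156.8500°C.
The 128°F change is an interval, so only the factor 5/9 applies: -128 × 5/9 = -71.1111°C.
Final Celsius temperature: 156.8500 - 71.1111 = 85.7389°C.
In Fahrenheit: 85.7389 × 1.8 + 32 = 186.33°F.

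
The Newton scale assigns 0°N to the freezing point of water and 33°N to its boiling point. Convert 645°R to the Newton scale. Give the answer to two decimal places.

First in Celsius: (645 - 491.67) × 5/9 = 85.1833°C.
Linearly onto the Newton scale: 0 + (85.1833 / 100) × (33 - 0) = 28.11°N.

28.11°N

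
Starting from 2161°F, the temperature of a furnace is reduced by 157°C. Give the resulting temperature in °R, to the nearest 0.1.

Initial temperature in Celsius: (2161 - 32) × 5/9 = 1182.7778°C.
Final Celsius temperature: 1182.7778 - 157.0000 = 1025.7778°C.
In Rankine: 1025.7778 × 1.8 + 491.67 = 2338.1°R.

2338.1°R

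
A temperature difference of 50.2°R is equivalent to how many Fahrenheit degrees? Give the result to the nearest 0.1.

50.2°F

Rankine and Fahrenheit degrees are the same size, so the interval is unchanged: 50.2.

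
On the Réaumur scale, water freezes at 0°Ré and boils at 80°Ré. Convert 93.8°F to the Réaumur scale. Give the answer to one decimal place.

First in Celsius: (93.8 - 32) × 5/9 = 34.3333°C.
Linearly onto the Réaumur scale: 0 + (34.3333 / 100) × (80 - 0) = 27.5°Ré.

27.5°Ré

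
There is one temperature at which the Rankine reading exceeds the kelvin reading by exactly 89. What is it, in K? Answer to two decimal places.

111.25 K

Let K be the kelvin reading. The Rankine reading is R = 1.8·K.
Require R - K = 89: (0.8)·K = 89.
K = (89) / (0.8) = 111.25.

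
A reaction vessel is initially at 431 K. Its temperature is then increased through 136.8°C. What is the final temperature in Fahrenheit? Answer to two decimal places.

Initial temperature in Celsius: 431 - 273.15 = 157.8500°C.
Final Celsius temperature: 157.8500 + 136.8000 = 294.6500°C.
In Fahrenheit: 294.6500 × 1.8 + 32 = 562.37°F.

562.37°F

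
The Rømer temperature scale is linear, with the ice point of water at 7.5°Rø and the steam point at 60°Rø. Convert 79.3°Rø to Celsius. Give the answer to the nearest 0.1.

136.8°C

Linear interpolation between the fixed points: C = (79.3 - 7.5) × 100 / (60 - 7.5) = 136.7619°C.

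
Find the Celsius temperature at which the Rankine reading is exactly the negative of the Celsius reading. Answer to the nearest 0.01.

Let C be the Celsius reading. The Rankine reading is R = 1.8·C + 491.67.
Require R = -1·C: 1.8·C + 491.67 = -1·C.
(2.8)·C = -491.67  ⇒  C = -175.60.

-175.60°C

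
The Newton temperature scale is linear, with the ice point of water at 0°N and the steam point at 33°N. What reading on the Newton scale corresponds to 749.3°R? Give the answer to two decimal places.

First in Celsius: (749.3 - 491.67) × 5/9 = 143.1278°C.
Linearly onto the Newton scale: 0 + (143.1278 / 100) × (33 - 0) = 47.23°N.

47.23°N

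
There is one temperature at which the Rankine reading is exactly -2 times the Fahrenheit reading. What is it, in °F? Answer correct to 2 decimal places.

Let F be the Fahrenheit reading. The Rankine reading is R = 1·F + 459.67.
Require R = -2·F: 1·F + 459.67 = -2·F.
(3)·F = -459.67  ⇒  F = -153.22.

-153.22°F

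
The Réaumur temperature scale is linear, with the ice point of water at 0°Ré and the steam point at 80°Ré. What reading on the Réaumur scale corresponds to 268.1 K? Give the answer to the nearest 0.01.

-4.04°Ré

First in Celsius: 268.1 - 273.15 = -5.0500°C.
Linearly onto the Réaumur scale: 0 + (-5.0500 / 100) × (80 - 0) = -4.04°Ré.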